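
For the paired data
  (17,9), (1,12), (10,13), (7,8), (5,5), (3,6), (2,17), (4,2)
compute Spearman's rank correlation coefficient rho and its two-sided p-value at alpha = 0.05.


Step 1: Rank x and y separately (midranks; no ties here).
rank(x): 17->8, 1->1, 10->7, 7->6, 5->5, 3->3, 2->2, 4->4
rank(y): 9->5, 12->6, 13->7, 8->4, 5->2, 6->3, 17->8, 2->1
Step 2: d_i = R_x(i) - R_y(i); compute d_i^2.
  (8-5)^2=9, (1-6)^2=25, (7-7)^2=0, (6-4)^2=4, (5-2)^2=9, (3-3)^2=0, (2-8)^2=36, (4-1)^2=9
sum(d^2) = 92.
Step 3: rho = 1 - 6*92 / (8*(8^2 - 1)) = 1 - 552/504 = -0.095238.
Step 4: Under H0, t = rho * sqrt((n-2)/(1-rho^2)) = -0.2343 ~ t(6).
Step 5: Two-sided p-value from the t-distribution with 6 df = 0.822505.
Step 6: alpha = 0.05. fail to reject H0.

rho = -0.0952, p = 0.822505, fail to reject H0 at alpha = 0.05.


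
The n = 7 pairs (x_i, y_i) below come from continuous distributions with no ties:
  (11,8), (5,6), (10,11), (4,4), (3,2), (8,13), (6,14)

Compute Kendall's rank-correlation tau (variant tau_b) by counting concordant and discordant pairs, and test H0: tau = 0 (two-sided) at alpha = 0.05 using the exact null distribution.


Step 1: Enumerate the 21 unordered pairs (i,j) with i<j and classify each by sign(x_j-x_i) * sign(y_j-y_i).
  (1,2):dx=-6,dy=-2->C; (1,3):dx=-1,dy=+3->D; (1,4):dx=-7,dy=-4->C; (1,5):dx=-8,dy=-6->C
  (1,6):dx=-3,dy=+5->D; (1,7):dx=-5,dy=+6->D; (2,3):dx=+5,dy=+5->C; (2,4):dx=-1,dy=-2->C
  (2,5):dx=-2,dy=-4->C; (2,6):dx=+3,dy=+7->C; (2,7):dx=+1,dy=+8->C; (3,4):dx=-6,dy=-7->C
  (3,5):dx=-7,dy=-9->C; (3,6):dx=-2,dy=+2->D; (3,7):dx=-4,dy=+3->D; (4,5):dx=-1,dy=-2->C
  (4,6):dx=+4,dy=+9->C; (4,7):dx=+2,dy=+10->C; (5,6):dx=+5,dy=+11->C; (5,7):dx=+3,dy=+12->C
  (6,7):dx=-2,dy=+1->D
Step 2: C = 15, D = 6, total pairs = 21.
Step 3: tau = (C - D)/(n(n-1)/2) = (15 - 6)/21 = 0.428571.
Step 4: Exact two-sided p-value (enumerate n! = 5040 permutations of y under H0): p = 0.238889.
Step 5: alpha = 0.05. fail to reject H0.

tau_b = 0.4286 (C=15, D=6), p = 0.238889, fail to reject H0.


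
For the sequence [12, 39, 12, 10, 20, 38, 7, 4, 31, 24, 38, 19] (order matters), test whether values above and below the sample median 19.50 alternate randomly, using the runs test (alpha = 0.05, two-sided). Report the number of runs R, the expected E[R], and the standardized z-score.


Step 1: Compute median = 19.50; label A = above, B = below.
Labels in order: BABBAABBAAAB  (n_A = 6, n_B = 6)
Step 2: Count runs R = 7.
Step 3: Under H0 (random ordering), E[R] = 2*n_A*n_B/(n_A+n_B) + 1 = 2*6*6/12 + 1 = 7.0000.
        Var[R] = 2*n_A*n_B*(2*n_A*n_B - n_A - n_B) / ((n_A+n_B)^2 * (n_A+n_B-1)) = 4320/1584 = 2.7273.
        SD[R] = 1.6514.
Step 4: R = E[R], so z = 0 with no continuity correction.
Step 5: Two-sided p-value via normal approximation = 2*(1 - Phi(|z|)) = 1.000000.
Step 6: alpha = 0.05. fail to reject H0.

R = 7, z = 0.0000, p = 1.000000, fail to reject H0.


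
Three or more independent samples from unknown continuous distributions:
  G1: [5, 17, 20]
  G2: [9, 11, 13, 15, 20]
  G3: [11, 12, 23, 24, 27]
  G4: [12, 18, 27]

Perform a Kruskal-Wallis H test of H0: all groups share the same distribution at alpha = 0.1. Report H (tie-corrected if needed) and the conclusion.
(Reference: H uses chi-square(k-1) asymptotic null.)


Step 1: Combine all N = 16 observations and assign midranks.
sorted (value, group, rank): (5,G1,1), (9,G2,2), (11,G2,3.5), (11,G3,3.5), (12,G3,5.5), (12,G4,5.5), (13,G2,7), (15,G2,8), (17,G1,9), (18,G4,10), (20,G1,11.5), (20,G2,11.5), (23,G3,13), (24,G3,14), (27,G3,15.5), (27,G4,15.5)
Step 2: Sum ranks within each group.
R_1 = 21.5 (n_1 = 3)
R_2 = 32 (n_2 = 5)
R_3 = 51.5 (n_3 = 5)
R_4 = 31 (n_4 = 3)
Step 3: H = 12/(N(N+1)) * sum(R_i^2/n_i) - 3(N+1)
     = 12/(16*17) * (21.5^2/3 + 32^2/5 + 51.5^2/5 + 31^2/3) - 3*17
     = 0.044118 * 1209.67 - 51
     = 2.367647.
Step 4: Ties present; correction factor C = 1 - 24/(16^3 - 16) = 0.994118. Corrected H = 2.367647 / 0.994118 = 2.381657.
Step 5: Under H0, H ~ chi^2(3); p-value = 0.497058.
Step 6: alpha = 0.1. fail to reject H0.

H = 2.3817, df = 3, p = 0.497058, fail to reject H0.


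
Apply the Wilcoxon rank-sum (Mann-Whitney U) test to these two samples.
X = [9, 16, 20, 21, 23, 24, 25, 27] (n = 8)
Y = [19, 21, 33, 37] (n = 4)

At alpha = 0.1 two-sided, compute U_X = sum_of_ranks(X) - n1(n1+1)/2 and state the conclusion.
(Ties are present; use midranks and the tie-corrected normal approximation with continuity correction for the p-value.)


Step 1: Combine and sort all 12 observations; assign midranks.
sorted (value, group): (9,X), (16,X), (19,Y), (20,X), (21,X), (21,Y), (23,X), (24,X), (25,X), (27,X), (33,Y), (37,Y)
ranks: 9->1, 16->2, 19->3, 20->4, 21->5.5, 21->5.5, 23->7, 24->8, 25->9, 27->10, 33->11, 37->12
Step 2: Rank sum for X: R1 = 1 + 2 + 4 + 5.5 + 7 + 8 + 9 + 10 = 46.5.
Step 3: U_X = R1 - n1(n1+1)/2 = 46.5 - 8*9/2 = 46.5 - 36 = 10.5.
       U_Y = n1*n2 - U_X = 32 - 10.5 = 21.5.
Step 4: Ties are present, so use the tie-corrected normal approximation (with continuity correction) for the p-value.
Step 5: p-value = 0.394938; compare to alpha = 0.1. fail to reject H0.

U_X = 10.5, p = 0.394938, fail to reject H0 at alpha = 0.1.


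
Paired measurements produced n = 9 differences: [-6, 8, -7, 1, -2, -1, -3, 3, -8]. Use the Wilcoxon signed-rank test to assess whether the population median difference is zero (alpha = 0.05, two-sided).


Step 1: Drop any zero differences (none here) and take |d_i|.
|d| = [6, 8, 7, 1, 2, 1, 3, 3, 8]
Step 2: Midrank |d_i| (ties get averaged ranks).
ranks: |6|->6, |8|->8.5, |7|->7, |1|->1.5, |2|->3, |1|->1.5, |3|->4.5, |3|->4.5, |8|->8.5
Step 3: Attach original signs; sum ranks with positive sign and with negative sign.
W+ = 8.5 + 1.5 + 4.5 = 14.5
W- = 6 + 7 + 3 + 1.5 + 4.5 + 8.5 = 30.5
(Check: W+ + W- = 45 should equal n(n+1)/2 = 45.)
Step 4: Test statistic W = min(W+, W-) = 14.5.
Step 5: Ties in |d|, so use the tie-corrected normal approximation.
        E[W] = n(n+1)/4 = 9*10/4 = 22.5.
        Tie groups: |d|=1 (t=2), |d|=3 (t=2), |d|=8 (t=2); sum(t^3 - t) = 18.
        Var[W] = n(n+1)(2n+1)/24 - sum(t^3-t)/48 = 1710/24 - 18/48 = 70.875.
        z = (W - E[W]) / sqrt(Var[W]) = (14.5 - 22.5) / 8.4187 = -0.9503.
        Two-sided p = 2*Phi(z) = 0.341979.
Step 6: alpha = 0.05. fail to reject H0.

W+ = 14.5, W- = 30.5, W = min = 14.5, p = 0.341979, fail to reject H0.


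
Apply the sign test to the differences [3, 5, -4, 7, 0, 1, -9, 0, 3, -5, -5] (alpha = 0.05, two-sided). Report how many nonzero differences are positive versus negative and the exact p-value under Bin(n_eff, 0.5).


Step 1: Discard zero differences. Original n = 11; n_eff = number of nonzero differences = 9.
Nonzero differences (with sign): +3, +5, -4, +7, +1, -9, +3, -5, -5
Step 2: Count signs: positive = 5, negative = 4.
Step 3: Under H0: P(positive) = 0.5, so the number of positives S ~ Bin(9, 0.5).
Step 4: Two-sided exact p-value = sum of Bin(9,0.5) probabilities at or below the observed probability = 1.000000.
Step 5: alpha = 0.05. fail to reject H0.

n_eff = 9, pos = 5, neg = 4, p = 1.000000, fail to reject H0.


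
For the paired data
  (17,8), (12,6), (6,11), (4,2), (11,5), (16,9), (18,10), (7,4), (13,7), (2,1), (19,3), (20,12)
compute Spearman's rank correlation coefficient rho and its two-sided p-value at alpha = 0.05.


Step 1: Rank x and y separately (midranks; no ties here).
rank(x): 17->9, 12->6, 6->3, 4->2, 11->5, 16->8, 18->10, 7->4, 13->7, 2->1, 19->11, 20->12
rank(y): 8->8, 6->6, 11->11, 2->2, 5->5, 9->9, 10->10, 4->4, 7->7, 1->1, 3->3, 12->12
Step 2: d_i = R_x(i) - R_y(i); compute d_i^2.
  (9-8)^2=1, (6-6)^2=0, (3-11)^2=64, (2-2)^2=0, (5-5)^2=0, (8-9)^2=1, (10-10)^2=0, (4-4)^2=0, (7-7)^2=0, (1-1)^2=0, (11-3)^2=64, (12-12)^2=0
sum(d^2) = 130.
Step 3: rho = 1 - 6*130 / (12*(12^2 - 1)) = 1 - 780/1716 = 0.545455.
Step 4: Under H0, t = rho * sqrt((n-2)/(1-rho^2)) = 2.0580 ~ t(10).
Step 5: Two-sided p-value from the t-distribution with 10 df = 0.066612.
Step 6: alpha = 0.05. fail to reject H0.

rho = 0.5455, p = 0.066612, fail to reject H0 at alpha = 0.05.


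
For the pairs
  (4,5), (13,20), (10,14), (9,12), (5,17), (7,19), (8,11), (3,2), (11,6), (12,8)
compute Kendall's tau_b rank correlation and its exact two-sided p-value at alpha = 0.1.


Step 1: Enumerate the 45 unordered pairs (i,j) with i<j and classify each by sign(x_j-x_i) * sign(y_j-y_i).
  (1,2):dx=+9,dy=+15->C; (1,3):dx=+6,dy=+9->C; (1,4):dx=+5,dy=+7->C; (1,5):dx=+1,dy=+12->C
  (1,6):dx=+3,dy=+14->C; (1,7):dx=+4,dy=+6->C; (1,8):dx=-1,dy=-3->C; (1,9):dx=+7,dy=+1->C
  (1,10):dx=+8,dy=+3->C; (2,3):dx=-3,dy=-6->C; (2,4):dx=-4,dy=-8->C; (2,5):dx=-8,dy=-3->C
  (2,6):dx=-6,dy=-1->C; (2,7):dx=-5,dy=-9->C; (2,8):dx=-10,dy=-18->C; (2,9):dx=-2,dy=-14->C
  (2,10):dx=-1,dy=-12->C; (3,4):dx=-1,dy=-2->C; (3,5):dx=-5,dy=+3->D; (3,6):dx=-3,dy=+5->D
  (3,7):dx=-2,dy=-3->C; (3,8):dx=-7,dy=-12->C; (3,9):dx=+1,dy=-8->D; (3,10):dx=+2,dy=-6->D
  (4,5):dx=-4,dy=+5->D; (4,6):dx=-2,dy=+7->D; (4,7):dx=-1,dy=-1->C; (4,8):dx=-6,dy=-10->C
  (4,9):dx=+2,dy=-6->D; (4,10):dx=+3,dy=-4->D; (5,6):dx=+2,dy=+2->C; (5,7):dx=+3,dy=-6->D
  (5,8):dx=-2,dy=-15->C; (5,9):dx=+6,dy=-11->D; (5,10):dx=+7,dy=-9->D; (6,7):dx=+1,dy=-8->D
  (6,8):dx=-4,dy=-17->C; (6,9):dx=+4,dy=-13->D; (6,10):dx=+5,dy=-11->D; (7,8):dx=-5,dy=-9->C
  (7,9):dx=+3,dy=-5->D; (7,10):dx=+4,dy=-3->D; (8,9):dx=+8,dy=+4->C; (8,10):dx=+9,dy=+6->C
  (9,10):dx=+1,dy=+2->C
Step 2: C = 29, D = 16, total pairs = 45.
Step 3: tau = (C - D)/(n(n-1)/2) = (29 - 16)/45 = 0.288889.
Step 4: Exact two-sided p-value (enumerate n! = 3628800 permutations of y under H0): p = 0.291248.
Step 5: alpha = 0.1. fail to reject H0.

tau_b = 0.2889 (C=29, D=16), p = 0.291248, fail to reject H0.


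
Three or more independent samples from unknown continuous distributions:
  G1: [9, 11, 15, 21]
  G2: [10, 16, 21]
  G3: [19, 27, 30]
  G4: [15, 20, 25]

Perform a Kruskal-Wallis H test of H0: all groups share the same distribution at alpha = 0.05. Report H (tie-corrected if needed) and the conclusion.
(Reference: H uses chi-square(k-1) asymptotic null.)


Step 1: Combine all N = 13 observations and assign midranks.
sorted (value, group, rank): (9,G1,1), (10,G2,2), (11,G1,3), (15,G1,4.5), (15,G4,4.5), (16,G2,6), (19,G3,7), (20,G4,8), (21,G1,9.5), (21,G2,9.5), (25,G4,11), (27,G3,12), (30,G3,13)
Step 2: Sum ranks within each group.
R_1 = 18 (n_1 = 4)
R_2 = 17.5 (n_2 = 3)
R_3 = 32 (n_3 = 3)
R_4 = 23.5 (n_4 = 3)
Step 3: H = 12/(N(N+1)) * sum(R_i^2/n_i) - 3(N+1)
     = 12/(13*14) * (18^2/4 + 17.5^2/3 + 32^2/3 + 23.5^2/3) - 3*14
     = 0.065934 * 708.5 - 42
     = 4.714286.
Step 4: Ties present; correction factor C = 1 - 12/(13^3 - 13) = 0.994505. Corrected H = 4.714286 / 0.994505 = 4.740331.
Step 5: Under H0, H ~ chi^2(3); p-value = 0.191829.
Step 6: alpha = 0.05. fail to reject H0.

H = 4.7403, df = 3, p = 0.191829, fail to reject H0.


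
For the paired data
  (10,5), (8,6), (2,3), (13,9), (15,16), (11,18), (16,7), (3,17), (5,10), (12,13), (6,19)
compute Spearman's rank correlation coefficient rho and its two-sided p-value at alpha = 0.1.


Step 1: Rank x and y separately (midranks; no ties here).
rank(x): 10->6, 8->5, 2->1, 13->9, 15->10, 11->7, 16->11, 3->2, 5->3, 12->8, 6->4
rank(y): 5->2, 6->3, 3->1, 9->5, 16->8, 18->10, 7->4, 17->9, 10->6, 13->7, 19->11
Step 2: d_i = R_x(i) - R_y(i); compute d_i^2.
  (6-2)^2=16, (5-3)^2=4, (1-1)^2=0, (9-5)^2=16, (10-8)^2=4, (7-10)^2=9, (11-4)^2=49, (2-9)^2=49, (3-6)^2=9, (8-7)^2=1, (4-11)^2=49
sum(d^2) = 206.
Step 3: rho = 1 - 6*206 / (11*(11^2 - 1)) = 1 - 1236/1320 = 0.063636.
Step 4: Under H0, t = rho * sqrt((n-2)/(1-rho^2)) = 0.1913 ~ t(9).
Step 5: Two-sided p-value from the t-distribution with 9 df = 0.852539.
Step 6: alpha = 0.1. fail to reject H0.

rho = 0.0636, p = 0.852539, fail to reject H0 at alpha = 0.1.


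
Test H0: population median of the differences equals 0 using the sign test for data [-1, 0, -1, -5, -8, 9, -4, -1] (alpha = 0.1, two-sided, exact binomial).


Step 1: Discard zero differences. Original n = 8; n_eff = number of nonzero differences = 7.
Nonzero differences (with sign): -1, -1, -5, -8, +9, -4, -1
Step 2: Count signs: positive = 1, negative = 6.
Step 3: Under H0: P(positive) = 0.5, so the number of positives S ~ Bin(7, 0.5).
Step 4: Two-sided exact p-value = sum of Bin(7,0.5) probabilities at or below the observed probability = 0.125000.
Step 5: alpha = 0.1. fail to reject H0.

n_eff = 7, pos = 1, neg = 6, p = 0.125000, fail to reject H0.


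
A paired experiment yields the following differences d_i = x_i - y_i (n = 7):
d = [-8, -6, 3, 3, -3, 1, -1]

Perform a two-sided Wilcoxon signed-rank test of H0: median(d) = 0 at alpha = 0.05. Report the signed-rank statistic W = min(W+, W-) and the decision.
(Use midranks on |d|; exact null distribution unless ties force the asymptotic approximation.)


Step 1: Drop any zero differences (none here) and take |d_i|.
|d| = [8, 6, 3, 3, 3, 1, 1]
Step 2: Midrank |d_i| (ties get averaged ranks).
ranks: |8|->7, |6|->6, |3|->4, |3|->4, |3|->4, |1|->1.5, |1|->1.5
Step 3: Attach original signs; sum ranks with positive sign and with negative sign.
W+ = 4 + 4 + 1.5 = 9.5
W- = 7 + 6 + 4 + 1.5 = 18.5
(Check: W+ + W- = 28 should equal n(n+1)/2 = 28.)
Step 4: Test statistic W = min(W+, W-) = 9.5.
Step 5: Ties in |d|, so use the tie-corrected normal approximation.
        E[W] = n(n+1)/4 = 7*8/4 = 14.
        Tie groups: |d|=1 (t=2), |d|=3 (t=3); sum(t^3 - t) = 30.
        Var[W] = n(n+1)(2n+1)/24 - sum(t^3-t)/48 = 840/24 - 30/48 = 34.375.
        z = (W - E[W]) / sqrt(Var[W]) = (9.5 - 14) / 5.8630 = -0.7675.
        Two-sided p = 2*Phi(z) = 0.442771.
Step 6: alpha = 0.05. fail to reject H0.

W+ = 9.5, W- = 18.5, W = min = 9.5, p = 0.442771, fail to reject H0.


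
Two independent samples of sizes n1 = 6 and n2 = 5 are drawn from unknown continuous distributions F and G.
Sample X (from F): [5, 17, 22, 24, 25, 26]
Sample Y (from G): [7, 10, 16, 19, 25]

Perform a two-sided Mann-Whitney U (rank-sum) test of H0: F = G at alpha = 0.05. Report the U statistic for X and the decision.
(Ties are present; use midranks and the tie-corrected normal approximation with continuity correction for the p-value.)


Step 1: Combine and sort all 11 observations; assign midranks.
sorted (value, group): (5,X), (7,Y), (10,Y), (16,Y), (17,X), (19,Y), (22,X), (24,X), (25,X), (25,Y), (26,X)
ranks: 5->1, 7->2, 10->3, 16->4, 17->5, 19->6, 22->7, 24->8, 25->9.5, 25->9.5, 26->11
Step 2: Rank sum for X: R1 = 1 + 5 + 7 + 8 + 9.5 + 11 = 41.5.
Step 3: U_X = R1 - n1(n1+1)/2 = 41.5 - 6*7/2 = 41.5 - 21 = 20.5.
       U_Y = n1*n2 - U_X = 30 - 20.5 = 9.5.
Step 4: Ties are present, so use the tie-corrected normal approximation (with continuity correction) for the p-value.
Step 5: p-value = 0.360216; compare to alpha = 0.05. fail to reject H0.

U_X = 20.5, p = 0.360216, fail to reject H0 at alpha = 0.05.


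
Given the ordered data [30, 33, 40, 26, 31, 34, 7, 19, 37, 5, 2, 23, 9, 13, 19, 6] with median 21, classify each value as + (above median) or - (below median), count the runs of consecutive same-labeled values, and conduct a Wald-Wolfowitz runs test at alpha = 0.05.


Step 1: Compute median = 21; label A = above, B = below.
Labels in order: AAAAAABBABBABBBB  (n_A = 8, n_B = 8)
Step 2: Count runs R = 6.
Step 3: Under H0 (random ordering), E[R] = 2*n_A*n_B/(n_A+n_B) + 1 = 2*8*8/16 + 1 = 9.0000.
        Var[R] = 2*n_A*n_B*(2*n_A*n_B - n_A - n_B) / ((n_A+n_B)^2 * (n_A+n_B-1)) = 14336/3840 = 3.7333.
        SD[R] = 1.9322.
Step 4: Continuity-corrected z = (R + 0.5 - E[R]) / SD[R] = (6 + 0.5 - 9.0000) / 1.9322 = -1.2939.
Step 5: Two-sided p-value via normal approximation = 2*(1 - Phi(|z|)) = 0.195709.
Step 6: alpha = 0.05. fail to reject H0.

R = 6, z = -1.2939, p = 0.195709, fail to reject H0.


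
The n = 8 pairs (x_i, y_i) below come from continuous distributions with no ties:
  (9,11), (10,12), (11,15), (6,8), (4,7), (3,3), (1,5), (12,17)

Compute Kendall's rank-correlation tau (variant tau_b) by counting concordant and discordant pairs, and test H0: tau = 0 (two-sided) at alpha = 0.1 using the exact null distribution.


Step 1: Enumerate the 28 unordered pairs (i,j) with i<j and classify each by sign(x_j-x_i) * sign(y_j-y_i).
  (1,2):dx=+1,dy=+1->C; (1,3):dx=+2,dy=+4->C; (1,4):dx=-3,dy=-3->C; (1,5):dx=-5,dy=-4->C
  (1,6):dx=-6,dy=-8->C; (1,7):dx=-8,dy=-6->C; (1,8):dx=+3,dy=+6->C; (2,3):dx=+1,dy=+3->C
  (2,4):dx=-4,dy=-4->C; (2,5):dx=-6,dy=-5->C; (2,6):dx=-7,dy=-9->C; (2,7):dx=-9,dy=-7->C
  (2,8):dx=+2,dy=+5->C; (3,4):dx=-5,dy=-7->C; (3,5):dx=-7,dy=-8->C; (3,6):dx=-8,dy=-12->C
  (3,7):dx=-10,dy=-10->C; (3,8):dx=+1,dy=+2->C; (4,5):dx=-2,dy=-1->C; (4,6):dx=-3,dy=-5->C
  (4,7):dx=-5,dy=-3->C; (4,8):dx=+6,dy=+9->C; (5,6):dx=-1,dy=-4->C; (5,7):dx=-3,dy=-2->C
  (5,8):dx=+8,dy=+10->C; (6,7):dx=-2,dy=+2->D; (6,8):dx=+9,dy=+14->C; (7,8):dx=+11,dy=+12->C
Step 2: C = 27, D = 1, total pairs = 28.
Step 3: tau = (C - D)/(n(n-1)/2) = (27 - 1)/28 = 0.928571.
Step 4: Exact two-sided p-value (enumerate n! = 40320 permutations of y under H0): p = 0.000397.
Step 5: alpha = 0.1. reject H0.

tau_b = 0.9286 (C=27, D=1), p = 0.000397, reject H0.


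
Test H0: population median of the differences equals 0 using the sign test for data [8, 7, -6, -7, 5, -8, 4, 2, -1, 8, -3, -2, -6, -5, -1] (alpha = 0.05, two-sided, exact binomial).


Step 1: Discard zero differences. Original n = 15; n_eff = number of nonzero differences = 15.
Nonzero differences (with sign): +8, +7, -6, -7, +5, -8, +4, +2, -1, +8, -3, -2, -6, -5, -1
Step 2: Count signs: positive = 6, negative = 9.
Step 3: Under H0: P(positive) = 0.5, so the number of positives S ~ Bin(15, 0.5).
Step 4: Two-sided exact p-value = sum of Bin(15,0.5) probabilities at or below the observed probability = 0.607239.
Step 5: alpha = 0.05. fail to reject H0.

n_eff = 15, pos = 6, neg = 9, p = 0.607239, fail to reject H0.


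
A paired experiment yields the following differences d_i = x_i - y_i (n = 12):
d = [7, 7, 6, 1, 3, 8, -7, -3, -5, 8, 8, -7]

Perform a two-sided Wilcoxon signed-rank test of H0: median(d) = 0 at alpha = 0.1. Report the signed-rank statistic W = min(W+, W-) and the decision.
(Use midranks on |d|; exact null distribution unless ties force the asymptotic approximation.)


Step 1: Drop any zero differences (none here) and take |d_i|.
|d| = [7, 7, 6, 1, 3, 8, 7, 3, 5, 8, 8, 7]
Step 2: Midrank |d_i| (ties get averaged ranks).
ranks: |7|->7.5, |7|->7.5, |6|->5, |1|->1, |3|->2.5, |8|->11, |7|->7.5, |3|->2.5, |5|->4, |8|->11, |8|->11, |7|->7.5
Step 3: Attach original signs; sum ranks with positive sign and with negative sign.
W+ = 7.5 + 7.5 + 5 + 1 + 2.5 + 11 + 11 + 11 = 56.5
W- = 7.5 + 2.5 + 4 + 7.5 = 21.5
(Check: W+ + W- = 78 should equal n(n+1)/2 = 78.)
Step 4: Test statistic W = min(W+, W-) = 21.5.
Step 5: Ties in |d|, so use the tie-corrected normal approximation.
        E[W] = n(n+1)/4 = 12*13/4 = 39.
        Tie groups: |d|=3 (t=2), |d|=7 (t=4), |d|=8 (t=3); sum(t^3 - t) = 90.
        Var[W] = n(n+1)(2n+1)/24 - sum(t^3-t)/48 = 3900/24 - 90/48 = 160.625.
        z = (W - E[W]) / sqrt(Var[W]) = (21.5 - 39) / 12.6738 = -1.3808.
        Two-sided p = 2*Phi(z) = 0.167340.
Step 6: alpha = 0.1. fail to reject H0.

W+ = 56.5, W- = 21.5, W = min = 21.5, p = 0.167340, fail to reject H0.


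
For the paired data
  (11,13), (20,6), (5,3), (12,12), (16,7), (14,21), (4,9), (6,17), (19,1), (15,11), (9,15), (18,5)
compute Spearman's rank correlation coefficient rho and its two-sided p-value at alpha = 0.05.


Step 1: Rank x and y separately (midranks; no ties here).
rank(x): 11->5, 20->12, 5->2, 12->6, 16->9, 14->7, 4->1, 6->3, 19->11, 15->8, 9->4, 18->10
rank(y): 13->9, 6->4, 3->2, 12->8, 7->5, 21->12, 9->6, 17->11, 1->1, 11->7, 15->10, 5->3
Step 2: d_i = R_x(i) - R_y(i); compute d_i^2.
  (5-9)^2=16, (12-4)^2=64, (2-2)^2=0, (6-8)^2=4, (9-5)^2=16, (7-12)^2=25, (1-6)^2=25, (3-11)^2=64, (11-1)^2=100, (8-7)^2=1, (4-10)^2=36, (10-3)^2=49
sum(d^2) = 400.
Step 3: rho = 1 - 6*400 / (12*(12^2 - 1)) = 1 - 2400/1716 = -0.398601.
Step 4: Under H0, t = rho * sqrt((n-2)/(1-rho^2)) = -1.3744 ~ t(10).
Step 5: Two-sided p-value from the t-distribution with 10 df = 0.199335.
Step 6: alpha = 0.05. fail to reject H0.

rho = -0.3986, p = 0.199335, fail to reject H0 at alpha = 0.05.


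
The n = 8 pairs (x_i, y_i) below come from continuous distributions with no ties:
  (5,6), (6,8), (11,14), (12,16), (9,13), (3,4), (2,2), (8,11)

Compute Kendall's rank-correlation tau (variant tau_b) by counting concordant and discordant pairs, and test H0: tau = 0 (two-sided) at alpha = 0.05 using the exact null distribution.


Step 1: Enumerate the 28 unordered pairs (i,j) with i<j and classify each by sign(x_j-x_i) * sign(y_j-y_i).
  (1,2):dx=+1,dy=+2->C; (1,3):dx=+6,dy=+8->C; (1,4):dx=+7,dy=+10->C; (1,5):dx=+4,dy=+7->C
  (1,6):dx=-2,dy=-2->C; (1,7):dx=-3,dy=-4->C; (1,8):dx=+3,dy=+5->C; (2,3):dx=+5,dy=+6->C
  (2,4):dx=+6,dy=+8->C; (2,5):dx=+3,dy=+5->C; (2,6):dx=-3,dy=-4->C; (2,7):dx=-4,dy=-6->C
  (2,8):dx=+2,dy=+3->C; (3,4):dx=+1,dy=+2->C; (3,5):dx=-2,dy=-1->C; (3,6):dx=-8,dy=-10->C
  (3,7):dx=-9,dy=-12->C; (3,8):dx=-3,dy=-3->C; (4,5):dx=-3,dy=-3->C; (4,6):dx=-9,dy=-12->C
  (4,7):dx=-10,dy=-14->C; (4,8):dx=-4,dy=-5->C; (5,6):dx=-6,dy=-9->C; (5,7):dx=-7,dy=-11->C
  (5,8):dx=-1,dy=-2->C; (6,7):dx=-1,dy=-2->C; (6,8):dx=+5,dy=+7->C; (7,8):dx=+6,dy=+9->C
Step 2: C = 28, D = 0, total pairs = 28.
Step 3: tau = (C - D)/(n(n-1)/2) = (28 - 0)/28 = 1.000000.
Step 4: Exact two-sided p-value (enumerate n! = 40320 permutations of y under H0): p = 0.000050.
Step 5: alpha = 0.05. reject H0.

tau_b = 1.0000 (C=28, D=0), p = 0.000050, reject H0.


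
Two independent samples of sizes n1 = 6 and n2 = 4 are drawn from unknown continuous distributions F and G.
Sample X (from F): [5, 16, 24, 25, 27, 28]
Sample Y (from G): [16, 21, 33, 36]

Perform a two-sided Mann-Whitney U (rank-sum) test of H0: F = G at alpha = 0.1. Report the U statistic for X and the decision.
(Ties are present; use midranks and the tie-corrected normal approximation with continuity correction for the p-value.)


Step 1: Combine and sort all 10 observations; assign midranks.
sorted (value, group): (5,X), (16,X), (16,Y), (21,Y), (24,X), (25,X), (27,X), (28,X), (33,Y), (36,Y)
ranks: 5->1, 16->2.5, 16->2.5, 21->4, 24->5, 25->6, 27->7, 28->8, 33->9, 36->10
Step 2: Rank sum for X: R1 = 1 + 2.5 + 5 + 6 + 7 + 8 = 29.5.
Step 3: U_X = R1 - n1(n1+1)/2 = 29.5 - 6*7/2 = 29.5 - 21 = 8.5.
       U_Y = n1*n2 - U_X = 24 - 8.5 = 15.5.
Step 4: Ties are present, so use the tie-corrected normal approximation (with continuity correction) for the p-value.
Step 5: p-value = 0.521166; compare to alpha = 0.1. fail to reject H0.

U_X = 8.5, p = 0.521166, fail to reject H0 at alpha = 0.1.


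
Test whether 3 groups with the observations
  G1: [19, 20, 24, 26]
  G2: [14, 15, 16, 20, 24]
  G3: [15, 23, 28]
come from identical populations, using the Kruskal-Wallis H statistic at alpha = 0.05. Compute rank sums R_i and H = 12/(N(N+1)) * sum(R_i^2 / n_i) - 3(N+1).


Step 1: Combine all N = 12 observations and assign midranks.
sorted (value, group, rank): (14,G2,1), (15,G2,2.5), (15,G3,2.5), (16,G2,4), (19,G1,5), (20,G1,6.5), (20,G2,6.5), (23,G3,8), (24,G1,9.5), (24,G2,9.5), (26,G1,11), (28,G3,12)
Step 2: Sum ranks within each group.
R_1 = 32 (n_1 = 4)
R_2 = 23.5 (n_2 = 5)
R_3 = 22.5 (n_3 = 3)
Step 3: H = 12/(N(N+1)) * sum(R_i^2/n_i) - 3(N+1)
     = 12/(12*13) * (32^2/4 + 23.5^2/5 + 22.5^2/3) - 3*13
     = 0.076923 * 535.2 - 39
     = 2.169231.
Step 4: Ties present; correction factor C = 1 - 18/(12^3 - 12) = 0.989510. Corrected H = 2.169231 / 0.989510 = 2.192226.
Step 5: Under H0, H ~ chi^2(2); p-value = 0.334167.
Step 6: alpha = 0.05. fail to reject H0.

H = 2.1922, df = 2, p = 0.334167, fail to reject H0.


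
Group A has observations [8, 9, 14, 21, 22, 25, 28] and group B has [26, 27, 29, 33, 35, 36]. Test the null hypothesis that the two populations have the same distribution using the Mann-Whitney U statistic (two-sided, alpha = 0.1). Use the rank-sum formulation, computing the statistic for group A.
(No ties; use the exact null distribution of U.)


Step 1: Combine and sort all 13 observations; assign midranks.
sorted (value, group): (8,X), (9,X), (14,X), (21,X), (22,X), (25,X), (26,Y), (27,Y), (28,X), (29,Y), (33,Y), (35,Y), (36,Y)
ranks: 8->1, 9->2, 14->3, 21->4, 22->5, 25->6, 26->7, 27->8, 28->9, 29->10, 33->11, 35->12, 36->13
Step 2: Rank sum for X: R1 = 1 + 2 + 3 + 4 + 5 + 6 + 9 = 30.
Step 3: U_X = R1 - n1(n1+1)/2 = 30 - 7*8/2 = 30 - 28 = 2.
       U_Y = n1*n2 - U_X = 42 - 2 = 40.
Step 4: No ties, so the exact null distribution of U (based on enumerating the C(13,7) = 1716 equally likely rank assignments) gives the two-sided p-value.
Step 5: p-value = 0.004662; compare to alpha = 0.1. reject H0.

U_X = 2, p = 0.004662, reject H0 at alpha = 0.1.


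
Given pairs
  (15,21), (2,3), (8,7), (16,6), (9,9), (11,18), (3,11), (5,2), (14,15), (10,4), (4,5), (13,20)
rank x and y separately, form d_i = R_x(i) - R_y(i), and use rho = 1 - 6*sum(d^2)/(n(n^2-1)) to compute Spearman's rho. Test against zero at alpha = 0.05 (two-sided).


Step 1: Rank x and y separately (midranks; no ties here).
rank(x): 15->11, 2->1, 8->5, 16->12, 9->6, 11->8, 3->2, 5->4, 14->10, 10->7, 4->3, 13->9
rank(y): 21->12, 3->2, 7->6, 6->5, 9->7, 18->10, 11->8, 2->1, 15->9, 4->3, 5->4, 20->11
Step 2: d_i = R_x(i) - R_y(i); compute d_i^2.
  (11-12)^2=1, (1-2)^2=1, (5-6)^2=1, (12-5)^2=49, (6-7)^2=1, (8-10)^2=4, (2-8)^2=36, (4-1)^2=9, (10-9)^2=1, (7-3)^2=16, (3-4)^2=1, (9-11)^2=4
sum(d^2) = 124.
Step 3: rho = 1 - 6*124 / (12*(12^2 - 1)) = 1 - 744/1716 = 0.566434.
Step 4: Under H0, t = rho * sqrt((n-2)/(1-rho^2)) = 2.1735 ~ t(10).
Step 5: Two-sided p-value from the t-distribution with 10 df = 0.054842.
Step 6: alpha = 0.05. fail to reject H0.

rho = 0.5664, p = 0.054842, fail to reject H0 at alpha = 0.05.


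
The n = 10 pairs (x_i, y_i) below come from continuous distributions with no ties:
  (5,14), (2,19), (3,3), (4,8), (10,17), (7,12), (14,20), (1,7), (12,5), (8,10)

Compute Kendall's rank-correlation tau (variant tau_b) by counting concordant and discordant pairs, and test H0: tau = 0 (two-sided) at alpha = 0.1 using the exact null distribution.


Step 1: Enumerate the 45 unordered pairs (i,j) with i<j and classify each by sign(x_j-x_i) * sign(y_j-y_i).
  (1,2):dx=-3,dy=+5->D; (1,3):dx=-2,dy=-11->C; (1,4):dx=-1,dy=-6->C; (1,5):dx=+5,dy=+3->C
  (1,6):dx=+2,dy=-2->D; (1,7):dx=+9,dy=+6->C; (1,8):dx=-4,dy=-7->C; (1,9):dx=+7,dy=-9->D
  (1,10):dx=+3,dy=-4->D; (2,3):dx=+1,dy=-16->D; (2,4):dx=+2,dy=-11->D; (2,5):dx=+8,dy=-2->D
  (2,6):dx=+5,dy=-7->D; (2,7):dx=+12,dy=+1->C; (2,8):dx=-1,dy=-12->C; (2,9):dx=+10,dy=-14->D
  (2,10):dx=+6,dy=-9->D; (3,4):dx=+1,dy=+5->C; (3,5):dx=+7,dy=+14->C; (3,6):dx=+4,dy=+9->C
  (3,7):dx=+11,dy=+17->C; (3,8):dx=-2,dy=+4->D; (3,9):dx=+9,dy=+2->C; (3,10):dx=+5,dy=+7->C
  (4,5):dx=+6,dy=+9->C; (4,6):dx=+3,dy=+4->C; (4,7):dx=+10,dy=+12->C; (4,8):dx=-3,dy=-1->C
  (4,9):dx=+8,dy=-3->D; (4,10):dx=+4,dy=+2->C; (5,6):dx=-3,dy=-5->C; (5,7):dx=+4,dy=+3->C
  (5,8):dx=-9,dy=-10->C; (5,9):dx=+2,dy=-12->D; (5,10):dx=-2,dy=-7->C; (6,7):dx=+7,dy=+8->C
  (6,8):dx=-6,dy=-5->C; (6,9):dx=+5,dy=-7->D; (6,10):dx=+1,dy=-2->D; (7,8):dx=-13,dy=-13->C
  (7,9):dx=-2,dy=-15->C; (7,10):dx=-6,dy=-10->C; (8,9):dx=+11,dy=-2->D; (8,10):dx=+7,dy=+3->C
  (9,10):dx=-4,dy=+5->D
Step 2: C = 28, D = 17, total pairs = 45.
Step 3: tau = (C - D)/(n(n-1)/2) = (28 - 17)/45 = 0.244444.
Step 4: Exact two-sided p-value (enumerate n! = 3628800 permutations of y under H0): p = 0.380720.
Step 5: alpha = 0.1. fail to reject H0.

tau_b = 0.2444 (C=28, D=17), p = 0.380720, fail to reject H0.


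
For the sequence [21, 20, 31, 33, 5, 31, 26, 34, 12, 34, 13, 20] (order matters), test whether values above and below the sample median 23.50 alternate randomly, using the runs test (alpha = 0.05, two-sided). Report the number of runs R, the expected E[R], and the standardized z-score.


Step 1: Compute median = 23.50; label A = above, B = below.
Labels in order: BBAABAAABABB  (n_A = 6, n_B = 6)
Step 2: Count runs R = 7.
Step 3: Under H0 (random ordering), E[R] = 2*n_A*n_B/(n_A+n_B) + 1 = 2*6*6/12 + 1 = 7.0000.
        Var[R] = 2*n_A*n_B*(2*n_A*n_B - n_A - n_B) / ((n_A+n_B)^2 * (n_A+n_B-1)) = 4320/1584 = 2.7273.
        SD[R] = 1.6514.
Step 4: R = E[R], so z = 0 with no continuity correction.
Step 5: Two-sided p-value via normal approximation = 2*(1 - Phi(|z|)) = 1.000000.
Step 6: alpha = 0.05. fail to reject H0.

R = 7, z = 0.0000, p = 1.000000, fail to reject H0.


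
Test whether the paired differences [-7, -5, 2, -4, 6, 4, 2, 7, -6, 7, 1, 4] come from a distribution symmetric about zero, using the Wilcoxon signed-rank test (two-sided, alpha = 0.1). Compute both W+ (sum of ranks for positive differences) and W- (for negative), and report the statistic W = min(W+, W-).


Step 1: Drop any zero differences (none here) and take |d_i|.
|d| = [7, 5, 2, 4, 6, 4, 2, 7, 6, 7, 1, 4]
Step 2: Midrank |d_i| (ties get averaged ranks).
ranks: |7|->11, |5|->7, |2|->2.5, |4|->5, |6|->8.5, |4|->5, |2|->2.5, |7|->11, |6|->8.5, |7|->11, |1|->1, |4|->5
Step 3: Attach original signs; sum ranks with positive sign and with negative sign.
W+ = 2.5 + 8.5 + 5 + 2.5 + 11 + 11 + 1 + 5 = 46.5
W- = 11 + 7 + 5 + 8.5 = 31.5
(Check: W+ + W- = 78 should equal n(n+1)/2 = 78.)
Step 4: Test statistic W = min(W+, W-) = 31.5.
Step 5: Ties in |d|, so use the tie-corrected normal approximation.
        E[W] = n(n+1)/4 = 12*13/4 = 39.
        Tie groups: |d|=2 (t=2), |d|=4 (t=3), |d|=6 (t=2), |d|=7 (t=3); sum(t^3 - t) = 60.
        Var[W] = n(n+1)(2n+1)/24 - sum(t^3-t)/48 = 3900/24 - 60/48 = 161.25.
        z = (W - E[W]) / sqrt(Var[W]) = (31.5 - 39) / 12.6984 = -0.5906.
        Two-sided p = 2*Phi(z) = 0.554772.
Step 6: alpha = 0.1. fail to reject H0.

W+ = 46.5, W- = 31.5, W = min = 31.5, p = 0.554772, fail to reject H0.


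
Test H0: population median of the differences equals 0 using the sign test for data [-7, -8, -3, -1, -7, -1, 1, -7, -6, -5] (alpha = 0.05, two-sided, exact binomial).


Step 1: Discard zero differences. Original n = 10; n_eff = number of nonzero differences = 10.
Nonzero differences (with sign): -7, -8, -3, -1, -7, -1, +1, -7, -6, -5
Step 2: Count signs: positive = 1, negative = 9.
Step 3: Under H0: P(positive) = 0.5, so the number of positives S ~ Bin(10, 0.5).
Step 4: Two-sided exact p-value = sum of Bin(10,0.5) probabilities at or below the observed probability = 0.021484.
Step 5: alpha = 0.05. reject H0.

n_eff = 10, pos = 1, neg = 9, p = 0.021484, reject H0.


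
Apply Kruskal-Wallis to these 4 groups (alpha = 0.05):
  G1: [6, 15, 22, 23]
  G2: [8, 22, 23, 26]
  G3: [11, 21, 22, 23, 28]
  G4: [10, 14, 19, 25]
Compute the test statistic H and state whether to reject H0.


Step 1: Combine all N = 17 observations and assign midranks.
sorted (value, group, rank): (6,G1,1), (8,G2,2), (10,G4,3), (11,G3,4), (14,G4,5), (15,G1,6), (19,G4,7), (21,G3,8), (22,G1,10), (22,G2,10), (22,G3,10), (23,G1,13), (23,G2,13), (23,G3,13), (25,G4,15), (26,G2,16), (28,G3,17)
Step 2: Sum ranks within each group.
R_1 = 30 (n_1 = 4)
R_2 = 41 (n_2 = 4)
R_3 = 52 (n_3 = 5)
R_4 = 30 (n_4 = 4)
Step 3: H = 12/(N(N+1)) * sum(R_i^2/n_i) - 3(N+1)
     = 12/(17*18) * (30^2/4 + 41^2/4 + 52^2/5 + 30^2/4) - 3*18
     = 0.039216 * 1411.05 - 54
     = 1.335294.
Step 4: Ties present; correction factor C = 1 - 48/(17^3 - 17) = 0.990196. Corrected H = 1.335294 / 0.990196 = 1.348515.
Step 5: Under H0, H ~ chi^2(3); p-value = 0.717646.
Step 6: alpha = 0.05. fail to reject H0.

H = 1.3485, df = 3, p = 0.717646, fail to reject H0.


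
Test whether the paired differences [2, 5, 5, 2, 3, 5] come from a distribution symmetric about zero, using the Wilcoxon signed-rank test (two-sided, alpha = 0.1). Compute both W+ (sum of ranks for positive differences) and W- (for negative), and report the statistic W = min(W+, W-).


Step 1: Drop any zero differences (none here) and take |d_i|.
|d| = [2, 5, 5, 2, 3, 5]
Step 2: Midrank |d_i| (ties get averaged ranks).
ranks: |2|->1.5, |5|->5, |5|->5, |2|->1.5, |3|->3, |5|->5
Step 3: Attach original signs; sum ranks with positive sign and with negative sign.
W+ = 1.5 + 5 + 5 + 1.5 + 3 + 5 = 21
W- = 0 = 0
(Check: W+ + W- = 21 should equal n(n+1)/2 = 21.)
Step 4: Test statistic W = min(W+, W-) = 0.
Step 5: Ties in |d|, so use the tie-corrected normal approximation.
        E[W] = n(n+1)/4 = 6*7/4 = 10.5.
        Tie groups: |d|=2 (t=2), |d|=5 (t=3); sum(t^3 - t) = 30.
        Var[W] = n(n+1)(2n+1)/24 - sum(t^3-t)/48 = 546/24 - 30/48 = 22.125.
        z = (W - E[W]) / sqrt(Var[W]) = (0 - 10.5) / 4.7037 = -2.2323.
        Two-sided p = 2*Phi(z) = 0.025597.
Step 6: alpha = 0.1. reject H0.

W+ = 21, W- = 0, W = min = 0, p = 0.025597, reject H0.


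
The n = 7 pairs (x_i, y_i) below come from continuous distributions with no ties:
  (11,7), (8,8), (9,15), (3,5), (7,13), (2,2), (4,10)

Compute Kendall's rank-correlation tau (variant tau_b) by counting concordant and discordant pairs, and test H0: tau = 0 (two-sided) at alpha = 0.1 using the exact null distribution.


Step 1: Enumerate the 21 unordered pairs (i,j) with i<j and classify each by sign(x_j-x_i) * sign(y_j-y_i).
  (1,2):dx=-3,dy=+1->D; (1,3):dx=-2,dy=+8->D; (1,4):dx=-8,dy=-2->C; (1,5):dx=-4,dy=+6->D
  (1,6):dx=-9,dy=-5->C; (1,7):dx=-7,dy=+3->D; (2,3):dx=+1,dy=+7->C; (2,4):dx=-5,dy=-3->C
  (2,5):dx=-1,dy=+5->D; (2,6):dx=-6,dy=-6->C; (2,7):dx=-4,dy=+2->D; (3,4):dx=-6,dy=-10->C
  (3,5):dx=-2,dy=-2->C; (3,6):dx=-7,dy=-13->C; (3,7):dx=-5,dy=-5->C; (4,5):dx=+4,dy=+8->C
  (4,6):dx=-1,dy=-3->C; (4,7):dx=+1,dy=+5->C; (5,6):dx=-5,dy=-11->C; (5,7):dx=-3,dy=-3->C
  (6,7):dx=+2,dy=+8->C
Step 2: C = 15, D = 6, total pairs = 21.
Step 3: tau = (C - D)/(n(n-1)/2) = (15 - 6)/21 = 0.428571.
Step 4: Exact two-sided p-value (enumerate n! = 5040 permutations of y under H0): p = 0.238889.
Step 5: alpha = 0.1. fail to reject H0.

tau_b = 0.4286 (C=15, D=6), p = 0.238889, fail to reject H0.


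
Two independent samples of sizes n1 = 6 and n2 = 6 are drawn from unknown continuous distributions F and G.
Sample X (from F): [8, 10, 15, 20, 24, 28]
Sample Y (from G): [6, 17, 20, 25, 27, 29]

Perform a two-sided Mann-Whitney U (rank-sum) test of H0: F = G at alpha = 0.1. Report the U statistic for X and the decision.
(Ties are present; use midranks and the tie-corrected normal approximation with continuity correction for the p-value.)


Step 1: Combine and sort all 12 observations; assign midranks.
sorted (value, group): (6,Y), (8,X), (10,X), (15,X), (17,Y), (20,X), (20,Y), (24,X), (25,Y), (27,Y), (28,X), (29,Y)
ranks: 6->1, 8->2, 10->3, 15->4, 17->5, 20->6.5, 20->6.5, 24->8, 25->9, 27->10, 28->11, 29->12
Step 2: Rank sum for X: R1 = 2 + 3 + 4 + 6.5 + 8 + 11 = 34.5.
Step 3: U_X = R1 - n1(n1+1)/2 = 34.5 - 6*7/2 = 34.5 - 21 = 13.5.
       U_Y = n1*n2 - U_X = 36 - 13.5 = 22.5.
Step 4: Ties are present, so use the tie-corrected normal approximation (with continuity correction) for the p-value.
Step 5: p-value = 0.521110; compare to alpha = 0.1. fail to reject H0.

U_X = 13.5, p = 0.521110, fail to reject H0 at alpha = 0.1.


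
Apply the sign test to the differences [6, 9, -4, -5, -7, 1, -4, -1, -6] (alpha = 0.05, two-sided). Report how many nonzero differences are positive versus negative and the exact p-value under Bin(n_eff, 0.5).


Step 1: Discard zero differences. Original n = 9; n_eff = number of nonzero differences = 9.
Nonzero differences (with sign): +6, +9, -4, -5, -7, +1, -4, -1, -6
Step 2: Count signs: positive = 3, negative = 6.
Step 3: Under H0: P(positive) = 0.5, so the number of positives S ~ Bin(9, 0.5).
Step 4: Two-sided exact p-value = sum of Bin(9,0.5) probabilities at or below the observed probability = 0.507812.
Step 5: alpha = 0.05. fail to reject H0.

n_eff = 9, pos = 3, neg = 6, p = 0.507812, fail to reject H0.


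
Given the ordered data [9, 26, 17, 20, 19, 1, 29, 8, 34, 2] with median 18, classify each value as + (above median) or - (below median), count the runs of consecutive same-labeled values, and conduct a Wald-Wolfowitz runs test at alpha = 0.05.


Step 1: Compute median = 18; label A = above, B = below.
Labels in order: BABAABABAB  (n_A = 5, n_B = 5)
Step 2: Count runs R = 9.
Step 3: Under H0 (random ordering), E[R] = 2*n_A*n_B/(n_A+n_B) + 1 = 2*5*5/10 + 1 = 6.0000.
        Var[R] = 2*n_A*n_B*(2*n_A*n_B - n_A - n_B) / ((n_A+n_B)^2 * (n_A+n_B-1)) = 2000/900 = 2.2222.
        SD[R] = 1.4907.
Step 4: Continuity-corrected z = (R - 0.5 - E[R]) / SD[R] = (9 - 0.5 - 6.0000) / 1.4907 = 1.6771.
Step 5: Two-sided p-value via normal approximation = 2*(1 - Phi(|z|)) = 0.093533.
Step 6: alpha = 0.05. fail to reject H0.

R = 9, z = 1.6771, p = 0.093533, fail to reject H0.


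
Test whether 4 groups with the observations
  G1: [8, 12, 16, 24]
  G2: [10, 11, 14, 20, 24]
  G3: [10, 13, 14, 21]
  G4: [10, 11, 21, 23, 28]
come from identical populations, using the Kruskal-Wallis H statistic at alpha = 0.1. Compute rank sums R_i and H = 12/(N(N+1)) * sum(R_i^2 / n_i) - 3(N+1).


Step 1: Combine all N = 18 observations and assign midranks.
sorted (value, group, rank): (8,G1,1), (10,G2,3), (10,G3,3), (10,G4,3), (11,G2,5.5), (11,G4,5.5), (12,G1,7), (13,G3,8), (14,G2,9.5), (14,G3,9.5), (16,G1,11), (20,G2,12), (21,G3,13.5), (21,G4,13.5), (23,G4,15), (24,G1,16.5), (24,G2,16.5), (28,G4,18)
Step 2: Sum ranks within each group.
R_1 = 35.5 (n_1 = 4)
R_2 = 46.5 (n_2 = 5)
R_3 = 34 (n_3 = 4)
R_4 = 55 (n_4 = 5)
Step 3: H = 12/(N(N+1)) * sum(R_i^2/n_i) - 3(N+1)
     = 12/(18*19) * (35.5^2/4 + 46.5^2/5 + 34^2/4 + 55^2/5) - 3*19
     = 0.035088 * 1641.51 - 57
     = 0.596930.
Step 4: Ties present; correction factor C = 1 - 48/(18^3 - 18) = 0.991744. Corrected H = 0.596930 / 0.991744 = 0.601899.
Step 5: Under H0, H ~ chi^2(3); p-value = 0.895997.
Step 6: alpha = 0.1. fail to reject H0.

H = 0.6019, df = 3, p = 0.895997, fail to reject H0.


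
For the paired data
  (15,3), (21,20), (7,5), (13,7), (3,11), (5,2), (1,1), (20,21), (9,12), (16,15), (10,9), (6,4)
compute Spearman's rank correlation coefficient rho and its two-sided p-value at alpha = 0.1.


Step 1: Rank x and y separately (midranks; no ties here).
rank(x): 15->9, 21->12, 7->5, 13->8, 3->2, 5->3, 1->1, 20->11, 9->6, 16->10, 10->7, 6->4
rank(y): 3->3, 20->11, 5->5, 7->6, 11->8, 2->2, 1->1, 21->12, 12->9, 15->10, 9->7, 4->4
Step 2: d_i = R_x(i) - R_y(i); compute d_i^2.
  (9-3)^2=36, (12-11)^2=1, (5-5)^2=0, (8-6)^2=4, (2-8)^2=36, (3-2)^2=1, (1-1)^2=0, (11-12)^2=1, (6-9)^2=9, (10-10)^2=0, (7-7)^2=0, (4-4)^2=0
sum(d^2) = 88.
Step 3: rho = 1 - 6*88 / (12*(12^2 - 1)) = 1 - 528/1716 = 0.692308.
Step 4: Under H0, t = rho * sqrt((n-2)/(1-rho^2)) = 3.0339 ~ t(10).
Step 5: Two-sided p-value from the t-distribution with 10 df = 0.012593.
Step 6: alpha = 0.1. reject H0.

rho = 0.6923, p = 0.012593, reject H0 at alpha = 0.1.


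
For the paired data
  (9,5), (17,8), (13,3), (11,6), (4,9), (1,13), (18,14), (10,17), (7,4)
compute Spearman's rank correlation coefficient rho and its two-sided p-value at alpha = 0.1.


Step 1: Rank x and y separately (midranks; no ties here).
rank(x): 9->4, 17->8, 13->7, 11->6, 4->2, 1->1, 18->9, 10->5, 7->3
rank(y): 5->3, 8->5, 3->1, 6->4, 9->6, 13->7, 14->8, 17->9, 4->2
Step 2: d_i = R_x(i) - R_y(i); compute d_i^2.
  (4-3)^2=1, (8-5)^2=9, (7-1)^2=36, (6-4)^2=4, (2-6)^2=16, (1-7)^2=36, (9-8)^2=1, (5-9)^2=16, (3-2)^2=1
sum(d^2) = 120.
Step 3: rho = 1 - 6*120 / (9*(9^2 - 1)) = 1 - 720/720 = 0.000000.
Step 4: Under H0, t = rho * sqrt((n-2)/(1-rho^2)) = 0.0000 ~ t(7).
Step 5: Two-sided p-value from the t-distribution with 7 df = 1.000000.
Step 6: alpha = 0.1. fail to reject H0.

rho = 0.0000, p = 1.000000, fail to reject H0 at alpha = 0.1.


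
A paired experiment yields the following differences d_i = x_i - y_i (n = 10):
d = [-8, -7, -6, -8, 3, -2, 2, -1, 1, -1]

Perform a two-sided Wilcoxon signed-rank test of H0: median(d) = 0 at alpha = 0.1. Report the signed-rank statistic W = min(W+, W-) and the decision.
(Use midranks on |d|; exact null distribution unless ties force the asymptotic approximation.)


Step 1: Drop any zero differences (none here) and take |d_i|.
|d| = [8, 7, 6, 8, 3, 2, 2, 1, 1, 1]
Step 2: Midrank |d_i| (ties get averaged ranks).
ranks: |8|->9.5, |7|->8, |6|->7, |8|->9.5, |3|->6, |2|->4.5, |2|->4.5, |1|->2, |1|->2, |1|->2
Step 3: Attach original signs; sum ranks with positive sign and with negative sign.
W+ = 6 + 4.5 + 2 = 12.5
W- = 9.5 + 8 + 7 + 9.5 + 4.5 + 2 + 2 = 42.5
(Check: W+ + W- = 55 should equal n(n+1)/2 = 55.)
Step 4: Test statistic W = min(W+, W-) = 12.5.
Step 5: Ties in |d|, so use the tie-corrected normal approximation.
        E[W] = n(n+1)/4 = 10*11/4 = 27.5.
        Tie groups: |d|=1 (t=3), |d|=2 (t=2), |d|=8 (t=2); sum(t^3 - t) = 36.
        Var[W] = n(n+1)(2n+1)/24 - sum(t^3-t)/48 = 2310/24 - 36/48 = 95.5.
        z = (W - E[W]) / sqrt(Var[W]) = (12.5 - 27.5) / 9.7724 = -1.5349.
        Two-sided p = 2*Phi(z) = 0.124800.
Step 6: alpha = 0.1. fail to reject H0.

W+ = 12.5, W- = 42.5, W = min = 12.5, p = 0.124800, fail to reject H0.
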